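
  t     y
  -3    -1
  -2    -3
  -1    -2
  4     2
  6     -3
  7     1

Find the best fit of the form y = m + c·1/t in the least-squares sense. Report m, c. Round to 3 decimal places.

m = -0.522, c = 2.249

Setting ∂/∂m … = 0 gives: 6·m + (-107/84)·c = -6;  (-107/84)·m + (10385/7056)·c = 167/42.
Δ = 6·(10385/7056) − (-107/84)² = 50861/7056.
m = ((-6)·(10385/7056) − (-107/84)·(167/42))/(50861/7056) = -26572/50861; c = (6·(167/42) − (-107/84)·(-6))/(50861/7056) = 114408/50861.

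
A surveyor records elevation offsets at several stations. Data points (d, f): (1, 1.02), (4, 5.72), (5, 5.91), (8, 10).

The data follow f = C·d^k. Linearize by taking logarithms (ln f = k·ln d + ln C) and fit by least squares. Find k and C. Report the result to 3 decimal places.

k = 1.106, C = 1.059

Let Y = ln f. Fitting Y = k·ln d + ln C by least squares:
Sums: Σln d = 5.0752, Σ(ln d)² = 8.8362, Σln f = 5.8430, Σln d·ln f = 10.0651.
Normal system: [[8.8362, 5.0752]; [5.0752, 4]]·[k, ln C]ᵀ = [10.0651, 5.8430]ᵀ.
Δ = 8.8362·4 − (5.0752)² = 9.5873; k = (10.0651·4 − 5.0752·5.8430)/9.5873 = 1.10629, ln C = (8.8362·5.8430 − 5.0752·10.0651)/9.5873 = 0.05710, so C = exp(0.05710) = 1.05876.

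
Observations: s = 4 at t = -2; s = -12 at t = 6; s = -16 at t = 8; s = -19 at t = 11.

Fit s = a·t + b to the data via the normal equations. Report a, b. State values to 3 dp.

a = -1.830, b = -0.226

Forming AᵀA = [[225, 23]; [23, 4]] and Aᵀs = [-417, -43]ᵀ gives AᵀA·[a, b]ᵀ = Aᵀs.
Δ = 225·4 − 23² = 371.
a = ((-417)·4 − 23·(-43))/371 = -97/53; b = (225·(-43) − 23·(-417))/371 = -12/53.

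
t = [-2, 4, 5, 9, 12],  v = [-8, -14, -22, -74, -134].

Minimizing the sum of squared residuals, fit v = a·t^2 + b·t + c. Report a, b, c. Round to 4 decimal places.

The normal equations are: 28194·a + 2638·b + 270·c = -26096;  2638·a + 270·b + 28·c = -2424;  270·a + 28·b + 5·c = -252.
Inverting the 3×3 Gram matrix, [a, b, c]ᵀ = [-1, 1, -2]ᵀ.

a = -1.0000, b = 1.0000, c = -2.0000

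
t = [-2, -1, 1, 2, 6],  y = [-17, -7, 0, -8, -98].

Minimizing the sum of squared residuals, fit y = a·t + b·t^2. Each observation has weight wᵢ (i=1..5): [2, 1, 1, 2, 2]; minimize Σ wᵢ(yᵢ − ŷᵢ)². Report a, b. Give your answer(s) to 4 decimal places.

From the data, Σwᵢ·t·t = 90, Σwᵢ·t·t^2 = 432, Σwᵢ·t^2·t^2 = 2658.
Right-hand side: Σwᵢ·t·y = -1133, Σwᵢ·t^2·y = -7263.
So XᵀWX·[a, b]ᵀ = XᵀWy: [[90, 432]; [432, 2658]]·[a, b]ᵀ = [-1133, -7263]ᵀ.
Eliminating b: 2658·(row 1) − 432·(row 2) gives 52596·a = 2658·(-1133) − 432·(-7263) = 126102, so a = 21017/8766.
Then b = ((-7263) − 432·(21017/8766))/2658 = -3041/974.

a = 2.3976, b = -3.1222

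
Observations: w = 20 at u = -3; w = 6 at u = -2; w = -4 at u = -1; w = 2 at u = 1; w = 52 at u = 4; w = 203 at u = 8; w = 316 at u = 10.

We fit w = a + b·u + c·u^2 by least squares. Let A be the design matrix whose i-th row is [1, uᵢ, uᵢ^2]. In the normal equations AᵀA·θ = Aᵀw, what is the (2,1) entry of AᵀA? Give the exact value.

17

Row 2 ↔ basis u, column 1 ↔ basis 1, so (AᵀA)_{2,1} = Σᵢ u = (-3)·(1) + (-2)·(1) + (-1)·(1) + (1)·(1) + (4)·(1) + (8)·(1) + (10)·(1) = 17.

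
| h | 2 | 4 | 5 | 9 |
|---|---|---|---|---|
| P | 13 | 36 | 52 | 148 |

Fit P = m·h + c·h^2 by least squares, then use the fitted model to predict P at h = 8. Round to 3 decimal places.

MᵀM·[m, c]ᵀ = MᵀP reads: 126·m + 926·c = 1762;  926·m + 7458·c = 13916.
(Σh·h = 126, Σh·h^2 = 926, Σh^2·h^2 = 7458, Σh·P = 1762, Σh^2·P = 13916.)
det = 126·7458 − 926² = 82232.
m = (1762·7458 − 926·13916)/82232 = 63695/20558; c = (126·13916 − 926·1762)/82232 = 30451/20558.
At h = 8: P̂ = (63695/20558)·(8) + (30451/20558)·(64) = 1229212/10279.

P̂ = 119.585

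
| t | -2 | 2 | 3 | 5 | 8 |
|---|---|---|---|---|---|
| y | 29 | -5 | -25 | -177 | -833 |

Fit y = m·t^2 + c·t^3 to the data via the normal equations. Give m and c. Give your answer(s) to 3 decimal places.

m = 2.986, c = -2.001

Sums needed: Σt^2·t^2 = 4834, Σt^2·t^3 = 36136, Σt^3·t^3 = 278626.
Right-hand side: Σt^2·y = -57866, Σt^3·y = -449568.
So AᵀA·[m, c]ᵀ = Aᵀy: [[4834, 36136]; [36136, 278626]]·[m, c]ᵀ = [-57866, -449568]ᵀ.
Eliminating c: 278626·(row 1) − 36136·(row 2) gives 41067588·m = 278626·(-57866) − 36136·(-449568) = 122617132, so m = 30654283/10266897.
Then c = ((-449568) − 36136·(30654283/10266897))/278626 = -20541484/10266897.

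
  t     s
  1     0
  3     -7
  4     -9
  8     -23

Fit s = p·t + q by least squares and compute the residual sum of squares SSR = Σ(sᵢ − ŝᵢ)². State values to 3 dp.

The normal equations are: 90·p + 16·q = -241;  16·p + 4·q = -39.
(Σt·t = 90, Σt = 16, Σ1 = 4, Σt·s = -241, Σs = -39.)
Determinant 90·4 − 16² = 104.
p = ((-241)·4 − 16·(-39))/104 = -85/26; q = (90·(-39) − 16·(-241))/104 = 173/52.
Residuals: -3/52, -27/52, 3/4, -9/52; SSR = 45/52.

SSR = 0.865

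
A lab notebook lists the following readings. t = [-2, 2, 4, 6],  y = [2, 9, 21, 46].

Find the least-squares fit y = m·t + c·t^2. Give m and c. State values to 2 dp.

AᵀA·[m, c]ᵀ = Aᵀy reads: 60·m + 280·c = 374;  280·m + 1584·c = 2036.
(Σt·t = 60, Σt·t^2 = 280, Σt^2·t^2 = 1584, Σt·y = 374, Σt^2·y = 2036.)
det = 60·1584 − 280² = 16640.
m = (374·1584 − 280·2036)/16640 = 349/260; c = (60·2036 − 280·374)/16640 = 109/104.

m = 1.34, c = 1.05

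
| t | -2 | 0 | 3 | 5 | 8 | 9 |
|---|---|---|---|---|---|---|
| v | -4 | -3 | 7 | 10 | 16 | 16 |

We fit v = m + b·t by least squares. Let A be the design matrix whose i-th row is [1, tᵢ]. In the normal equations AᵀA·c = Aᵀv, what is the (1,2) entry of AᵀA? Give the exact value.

23

Row 1 ↔ basis 1, column 2 ↔ basis t, so (AᵀA)_{1,2} = Σᵢ t = (1)·(-2) + (1)·(0) + (1)·(3) + (1)·(5) + (1)·(8) + (1)·(9) = 23.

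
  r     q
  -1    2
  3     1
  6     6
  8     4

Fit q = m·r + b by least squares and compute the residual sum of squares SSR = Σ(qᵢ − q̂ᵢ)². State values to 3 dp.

SSR = 8.467

Sums needed: Σr·r = 110, Σr = 16, Σ1 = 4.
Right-hand side: Σr·q = 69, Σq = 13.
MᵀM·[m, b]ᵀ = Mᵀq becomes [[110, 16]; [16, 4]]·[m, b]ᵀ = [69, 13]ᵀ.
Eliminating b: 4·(row 1) − 16·(row 2) gives 184·m = 4·69 − 16·13 = 68, so m = 17/46.
Then b = (13 − 16·(17/46))/4 = 163/92.
Residuals: 55/92, -173/92, 185/92, -67/92; SSR = 779/92.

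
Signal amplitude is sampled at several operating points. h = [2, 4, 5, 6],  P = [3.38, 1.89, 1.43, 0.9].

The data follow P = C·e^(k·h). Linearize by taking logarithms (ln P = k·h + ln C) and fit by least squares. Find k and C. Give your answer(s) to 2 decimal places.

k = -0.32, C = 6.65

Linearized form: ln P = k·h + ln C. From the 4 transformed points,
Σh = 17.0000, Σ(h)² = 81.0000, Σln P = 2.1068, Σh·ln P = 6.1383.
Normal system: [[81.0000, 17.0000]; [17.0000, 4]]·[k, ln C]ᵀ = [6.1383, 2.1068]ᵀ.
Slope k = (n·Σh·ln P − Σh·Σln P)/(n·Σ(h)² − (Σh)²) = (4·6.1383 − 17.0000·2.1068)/35.0000 = -0.32177; ln C = (Σln P − k·Σh)/n = 1.89422, so C = exp(1.89422) = 6.64733.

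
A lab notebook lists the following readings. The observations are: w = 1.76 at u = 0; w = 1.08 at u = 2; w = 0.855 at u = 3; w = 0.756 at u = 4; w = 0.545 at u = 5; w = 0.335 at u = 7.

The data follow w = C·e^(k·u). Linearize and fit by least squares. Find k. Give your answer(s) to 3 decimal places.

Linearized form: ln w = k·u + ln C. From the 6 transformed points,
Σu = 21.0000, Σ(u)² = 103.0000, Σln w = -1.4947, Σu·ln w = -12.1251.
Normal system: [[103.0000, 21.0000]; [21.0000, 6]]·[k, ln C]ᵀ = [-12.1251, -1.4947]ᵀ.
Solving (det = 177.0000): k = -0.23369, ln C = 0.56878.

k = -0.234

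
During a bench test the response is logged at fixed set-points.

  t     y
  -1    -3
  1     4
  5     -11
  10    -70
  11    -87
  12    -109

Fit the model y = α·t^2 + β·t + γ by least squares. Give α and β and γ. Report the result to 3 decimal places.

Forming AᵀA = [[46004, 4184, 392]; [4184, 392, 38]; [392, 38, 6]] and Aᵀy = [-33497, -3013, -276]ᵀ gives AᵀA·[α, β, γ]ᵀ = Aᵀy.
Inverting the 3×3 Gram matrix, [α, β, γ]ᵀ = [-282275/287484, 385165/143742, 56491/47914]ᵀ.

α = -0.982, β = 2.680, γ = 1.179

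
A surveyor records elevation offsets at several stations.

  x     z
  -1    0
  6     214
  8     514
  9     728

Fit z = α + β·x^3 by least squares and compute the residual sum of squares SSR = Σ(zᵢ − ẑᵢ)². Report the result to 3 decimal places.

Sums needed: Σ1 = 4, Σx^3 = 1456, Σx^3·x^3 = 840242.
For Mᵀz: Σz = 1456, Σx^3·z = 840104.
det = 4·840242 − 1456² = 1241032.
α = (1456·840242 − 1456·840104)/1241032 = 1932/11933; β = (4·840104 − 1456·1456)/1241032 = 155060/155129.
Residuals: 129944/155129, -320470/155129, 320470/155129, -129944/155129; SSR = 1541768/155129.

SSR = 9.939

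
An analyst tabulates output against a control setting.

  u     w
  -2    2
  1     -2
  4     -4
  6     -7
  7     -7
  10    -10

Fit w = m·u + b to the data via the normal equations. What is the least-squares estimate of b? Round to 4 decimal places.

Entries of MᵀM: Σu·u = 206, Σu = 26, Σ1 = 6.
Right-hand side: Σu·w = -213, Σw = -28.
MᵀM·[m, b]ᵀ = Mᵀw becomes [[206, 26]; [26, 6]]·[m, b]ᵀ = [-213, -28]ᵀ.
Eliminating b: 6·(row 1) − 26·(row 2) gives 560·m = 6·(-213) − 26·(-28) = -550, so m = -55/56.
Then b = ((-28) − 26·(-55/56))/6 = -23/56.

b = -0.4107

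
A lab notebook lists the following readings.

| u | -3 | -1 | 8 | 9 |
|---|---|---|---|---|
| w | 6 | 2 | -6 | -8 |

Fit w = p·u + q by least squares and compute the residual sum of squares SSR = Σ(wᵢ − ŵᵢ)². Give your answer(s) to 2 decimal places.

Setting ∂/∂p … = 0 gives: 155·p + 13·q = -140;  13·p + 4·q = -6.
Eliminating q: 4·(row 1) − 13·(row 2) gives 451·p = 4·(-140) − 13·(-6) = -482, so p = -482/451.
Then q = ((-6) − 13·(-482/451))/4 = 890/451.
Residuals: 370/451, -470/451, 260/451, -160/451; SSR = 1000/451.

SSR = 2.22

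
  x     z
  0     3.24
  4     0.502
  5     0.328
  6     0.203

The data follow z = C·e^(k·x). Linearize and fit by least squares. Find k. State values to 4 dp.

k = -0.4608

With ln zᵢ as the transformed response and xᵢ as the regressor:
XᵀX = [[77.0000, 15.0000]; [15.0000, 4]], rhs = [-17.8976, -2.2229]ᵀ  (here Σx = 15.0000, Σ(x)² = 77.0000, Σln z = -2.2229, Σx·ln z = -17.8976).
Δ = 77.0000·4 − (15.0000)² = 83.0000; k = (-17.8976·4 − 15.0000·-2.2229)/83.0000 = -0.46081, ln C = (77.0000·-2.2229 − 15.0000·-17.8976)/83.0000 = 1.17233.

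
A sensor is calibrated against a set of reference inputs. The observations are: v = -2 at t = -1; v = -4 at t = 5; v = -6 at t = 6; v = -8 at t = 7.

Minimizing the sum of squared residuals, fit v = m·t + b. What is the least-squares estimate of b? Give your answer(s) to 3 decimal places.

Setting ∂/∂m … = 0 gives: 111·m + 17·b = -110;  17·m + 4·b = -20.
(Σt·t = 111, Σt = 17, Σ1 = 4, Σt·v = -110, Σv = -20.)
Eliminating b: 4·(row 1) − 17·(row 2) gives 155·m = 4·(-110) − 17·(-20) = -100, so m = -20/31.
Then b = ((-20) − 17·(-20/31))/4 = -70/31.

b = -2.258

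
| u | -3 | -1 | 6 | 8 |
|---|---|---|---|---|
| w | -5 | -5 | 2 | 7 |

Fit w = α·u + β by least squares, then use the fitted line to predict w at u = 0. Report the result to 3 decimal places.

ŵ = -2.912

The normal equations are: 110·α + 10·β = 88;  10·α + 4·β = -1.
(Σu·u = 110, Σu = 10, Σ1 = 4, Σu·w = 88, Σw = -1.)
Determinant 110·4 − 10² = 340.
α = (88·4 − 10·(-1))/340 = 181/170; β = (110·(-1) − 10·88)/340 = -99/34.
At u = 0: ŵ = (181/170)·(0) + (-99/34)·(1) = -99/34.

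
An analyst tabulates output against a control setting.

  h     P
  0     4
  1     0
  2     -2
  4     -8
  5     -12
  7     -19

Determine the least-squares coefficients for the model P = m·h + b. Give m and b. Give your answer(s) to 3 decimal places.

The normal system XᵀX·[m, b]ᵀ = XᵀP is [[95, 19]; [19, 6]]·[m, b]ᵀ = [-229, -37]ᵀ.
Determinant 95·6 − 19² = 209.
m = ((-229)·6 − 19·(-37))/209 = -61/19; b = (95·(-37) − 19·(-229))/209 = 4.

m = -3.211, b = 4.000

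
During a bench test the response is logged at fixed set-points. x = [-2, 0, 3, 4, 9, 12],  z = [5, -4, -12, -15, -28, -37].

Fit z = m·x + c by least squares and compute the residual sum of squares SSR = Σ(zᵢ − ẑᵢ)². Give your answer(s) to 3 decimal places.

SSR = 6.946

Entries of AᵀA: Σx·x = 254, Σx = 26, Σ1 = 6.
For Aᵀz: Σx·z = -802, Σz = -91.
So AᵀA·[m, c]ᵀ = Aᵀz: [[254, 26]; [26, 6]]·[m, c]ᵀ = [-802, -91]ᵀ.
det = 254·6 − 26² = 848.
m = ((-802)·6 − 26·(-91))/848 = -1223/424; c = (254·(-91) − 26·(-802))/848 = -1131/424.
Residuals: 805/424, -565/424, -36/53, -337/424, 133/212, 119/424; SSR = 2945/424.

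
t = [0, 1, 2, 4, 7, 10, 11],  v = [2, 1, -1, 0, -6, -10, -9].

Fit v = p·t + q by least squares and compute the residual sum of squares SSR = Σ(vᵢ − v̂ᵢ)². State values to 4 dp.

SSR = 8.3855

XᵀX·[p, q]ᵀ = Xᵀv reads: 291·p + 35·q = -242;  35·p + 7·q = -23.
(Σt·t = 291, Σt = 35, Σ1 = 7, Σt·v = -242, Σv = -23.)
Δ = 291·7 − 35² = 812.
p = ((-242)·7 − 35·(-23))/812 = -127/116; q = (291·(-23) − 35·(-242))/812 = 1777/812.
Residuals: -153/812, -19/203, -811/812, 1779/812, -213/406, -1007/812, 347/406; SSR = 6809/812.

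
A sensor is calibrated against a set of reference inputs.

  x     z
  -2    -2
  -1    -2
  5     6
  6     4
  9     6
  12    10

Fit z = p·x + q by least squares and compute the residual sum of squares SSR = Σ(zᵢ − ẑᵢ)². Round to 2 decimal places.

Sums needed: Σx·x = 291, Σx = 29, Σ1 = 6.
And Σx·z = 234, Σz = 22.
So AᵀA·[p, q]ᵀ = Aᵀz: [[291, 29]; [29, 6]]·[p, q]ᵀ = [234, 22]ᵀ.
Δ = 291·6 − 29² = 905.
p = (234·6 − 29·22)/905 = 766/905; q = (291·22 − 29·234)/905 = -384/905.
Residuals: 106/905, -132/181, 1984/905, -592/905, -216/181, 242/905; SSR = 6584/905.

SSR = 7.28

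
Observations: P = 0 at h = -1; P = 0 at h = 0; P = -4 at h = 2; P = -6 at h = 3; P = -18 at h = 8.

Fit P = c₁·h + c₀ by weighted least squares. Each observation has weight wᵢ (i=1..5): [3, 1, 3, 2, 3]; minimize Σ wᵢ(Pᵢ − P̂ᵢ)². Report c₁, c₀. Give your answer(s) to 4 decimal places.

c₁ = -2.0670, c₀ = -0.8156

The normal equations are: 225·c₁ + 33·c₀ = -492;  33·c₁ + 12·c₀ = -78.
(Σwᵢ·h·h = 225, Σwᵢ·h = 33, Σwᵢ·1 = 12, Σwᵢ·h·P = -492, Σwᵢ·P = -78.)
Eliminating c₀: 12·(row 1) − 33·(row 2) gives 1611·c₁ = 12·(-492) − 33·(-78) = -3330, so c₁ = -370/179.
Then c₀ = ((-78) − 33·(-370/179))/12 = -146/179.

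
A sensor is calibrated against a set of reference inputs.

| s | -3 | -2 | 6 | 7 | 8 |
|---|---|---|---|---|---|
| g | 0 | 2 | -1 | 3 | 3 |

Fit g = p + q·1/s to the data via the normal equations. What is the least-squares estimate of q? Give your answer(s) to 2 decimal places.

q = 0.50

The normal equations are: 5·p + (-67/168)·q = 7;  (-67/168)·p + (11993/28224)·q = -61/168.
(Σ1 = 5, Σ1/s = -67/168, Σ1/s·1/s = 11993/28224, Σg = 7, Σ1/s·g = -61/168.)
det = 5·(11993/28224) − (-67/168)² = 1541/784.
p = (7·(11993/28224) − (-67/168)·(-61/168))/(1541/784) = 298/207; q = (5·(-61/168) − (-67/168)·7)/(1541/784) = 2296/4623.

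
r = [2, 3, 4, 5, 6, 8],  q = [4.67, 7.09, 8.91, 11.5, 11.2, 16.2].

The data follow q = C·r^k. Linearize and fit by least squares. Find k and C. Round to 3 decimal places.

With ln qᵢ as the transformed response and ln rᵢ as the regressor:
Σln r = 8.6587, Σ(ln r)² = 13.7340, Σln q = 13.3303, Σln r·ln q = 20.3030.
Equations: 13.7340·k + 8.6587·ln C = 20.3030;  8.6587·k + 6·ln C = 13.3303.
Solving (det = 7.4309): k = 0.86058, ln C = 0.97980, so C = exp(0.97980) = 2.66394.

k = 0.861, C = 2.664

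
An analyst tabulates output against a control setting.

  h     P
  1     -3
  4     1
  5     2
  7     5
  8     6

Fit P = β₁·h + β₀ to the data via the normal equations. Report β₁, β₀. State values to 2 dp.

β₁ = 1.30, β₀ = -4.30

Forming MᵀM = [[155, 25]; [25, 5]] and MᵀP = [94, 11]ᵀ gives MᵀM·[β₁, β₀]ᵀ = MᵀP.
Eliminating β₀: 5·(row 1) − 25·(row 2) gives 150·β₁ = 5·94 − 25·11 = 195, so β₁ = 13/10.
Then β₀ = (11 − 25·(13/10))/5 = -43/10.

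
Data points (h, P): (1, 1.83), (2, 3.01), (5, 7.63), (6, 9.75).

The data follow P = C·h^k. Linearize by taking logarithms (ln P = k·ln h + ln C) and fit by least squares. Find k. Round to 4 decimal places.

Taking logs, ln P = k·ln h + ln C, so regress ln P on ln h.
Σln h = 4.0943, Σ(ln h)² = 6.2811, Σln P = 6.0156, Σln h·ln P = 8.1146.
Equations: 6.2811·k + 4.0943·ln C = 8.1146;  4.0943·k + 4·ln C = 6.0156.
Solving (det = 8.3609): k = 0.93633, ln C = 0.54549.

k = 0.9363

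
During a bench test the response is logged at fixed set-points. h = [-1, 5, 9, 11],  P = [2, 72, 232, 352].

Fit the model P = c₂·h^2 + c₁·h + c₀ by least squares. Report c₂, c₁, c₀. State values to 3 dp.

c₂ = 2.936, c₁ = -0.303, c₀ = -1.011

Forming AᵀA = [[21828, 2184, 228]; [2184, 228, 24]; [228, 24, 4]] and AᵀP = [63186, 6318, 658]ᵀ gives AᵀA·[c₂, c₁, c₀]ᵀ = AᵀP.
Row-reducing yields c₂ = 775/264, c₁ = -10/33, c₀ = -89/88.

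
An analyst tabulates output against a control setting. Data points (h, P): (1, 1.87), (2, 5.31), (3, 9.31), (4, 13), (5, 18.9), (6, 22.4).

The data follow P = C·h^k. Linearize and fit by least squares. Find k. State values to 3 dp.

Linearized form: ln P = k·ln h + ln C. From the 6 transformed points,
AᵀA = [[9.4099, 6.5793]; [6.5793, 6]], rhs = [17.4652, 13.1398]ᵀ  (here Σln h = 6.5793, Σ(ln h)² = 9.4099, Σln P = 13.1398, Σln h·ln P = 17.4652).
Slope k = (n·Σln h·ln P − Σln h·Σln P)/(n·Σ(ln h)² − (Σln h)²) = (6·17.4652 − 6.5793·13.1398)/13.1729 = 1.39236; ln C = (Σln P − k·Σln h)/n = 0.66318.

k = 1.392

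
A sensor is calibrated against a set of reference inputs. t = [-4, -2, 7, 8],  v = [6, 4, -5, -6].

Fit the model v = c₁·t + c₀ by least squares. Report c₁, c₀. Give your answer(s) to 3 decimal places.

c₁ = -1.000, c₀ = 2.000

Entries of MᵀM: Σt·t = 133, Σt = 9, Σ1 = 4.
For Mᵀv: Σt·v = -115, Σv = -1.
So MᵀM·[c₁, c₀]ᵀ = Mᵀv: [[133, 9]; [9, 4]]·[c₁, c₀]ᵀ = [-115, -1]ᵀ.
Eliminating c₀: 4·(row 1) − 9·(row 2) gives 451·c₁ = 4·(-115) − 9·(-1) = -451, so c₁ = -1.
Then c₀ = ((-1) − 9·(-1))/4 = 2.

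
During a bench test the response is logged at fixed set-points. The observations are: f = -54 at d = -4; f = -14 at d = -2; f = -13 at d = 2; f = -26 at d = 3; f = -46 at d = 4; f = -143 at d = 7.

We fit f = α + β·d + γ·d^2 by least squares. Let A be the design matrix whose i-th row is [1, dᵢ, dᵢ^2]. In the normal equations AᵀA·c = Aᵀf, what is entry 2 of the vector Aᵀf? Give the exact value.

Entry 2 ↔ basis d, so (Aᵀf)_{2} = Σᵢ (d)·fᵢ = (-4)·(-54) + (-2)·(-14) + (2)·(-13) + (3)·(-26) + (4)·(-46) + (7)·(-143) = -1045.

-1045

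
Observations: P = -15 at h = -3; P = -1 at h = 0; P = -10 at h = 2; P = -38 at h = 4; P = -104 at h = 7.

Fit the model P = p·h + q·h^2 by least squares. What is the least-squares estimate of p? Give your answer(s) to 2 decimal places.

p = -1.15

With design matrix X, XᵀX = [[78, 388]; [388, 2754]] and XᵀP = [-855, -5879]ᵀ.
Eliminating q: 2754·(row 1) − 388·(row 2) gives 64268·p = 2754·(-855) − 388·(-5879) = -73618, so p = -36809/32134.
Then q = ((-5879) − 388·(-36809/32134))/2754 = -63411/32134.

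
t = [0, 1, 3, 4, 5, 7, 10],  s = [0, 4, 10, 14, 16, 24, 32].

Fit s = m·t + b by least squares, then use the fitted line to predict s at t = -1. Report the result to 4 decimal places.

The normal equations are: 200·m + 30·b = 658;  30·m + 7·b = 100.
Δ = 200·7 − 30² = 500.
m = (658·7 − 30·100)/500 = 803/250; b = (200·100 − 30·658)/500 = 13/25.
At t = -1: ŝ = (803/250)·(-1) + (13/25)·(1) = -673/250.

ŝ = -2.6920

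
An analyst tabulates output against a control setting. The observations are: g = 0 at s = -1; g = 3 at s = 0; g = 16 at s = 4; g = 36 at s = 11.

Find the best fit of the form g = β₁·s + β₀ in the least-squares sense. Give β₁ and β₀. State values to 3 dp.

The normal system XᵀX·[β₁, β₀]ᵀ = Xᵀg is [[138, 14]; [14, 4]]·[β₁, β₀]ᵀ = [460, 55]ᵀ.
Eliminating β₀: 4·(row 1) − 14·(row 2) gives 356·β₁ = 4·460 − 14·55 = 1070, so β₁ = 535/178.
Then β₀ = (55 − 14·(535/178))/4 = 575/178.

β₁ = 3.006, β₀ = 3.230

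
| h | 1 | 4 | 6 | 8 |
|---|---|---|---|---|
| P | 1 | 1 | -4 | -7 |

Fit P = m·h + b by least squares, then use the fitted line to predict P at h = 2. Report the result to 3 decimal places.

The normal equations are: 117·m + 19·b = -75;  19·m + 4·b = -9.
det = 117·4 − 19² = 107.
m = ((-75)·4 − 19·(-9))/107 = -129/107; b = (117·(-9) − 19·(-75))/107 = 372/107.
At h = 2: P̂ = (-129/107)·(2) + (372/107)·(1) = 114/107.

P̂ = 1.065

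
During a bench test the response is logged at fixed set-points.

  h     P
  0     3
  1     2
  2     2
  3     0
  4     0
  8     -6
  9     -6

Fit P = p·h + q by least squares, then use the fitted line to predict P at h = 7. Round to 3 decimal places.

Compute the Gram sums: Σh·h = 175, Σh = 27, Σ1 = 7.
For MᵀP: Σh·P = -96, ΣP = -5.
Eliminating q: 7·(row 1) − 27·(row 2) gives 496·p = 7·(-96) − 27·(-5) = -537, so p = -537/496.
Then q = ((-5) − 27·(-537/496))/7 = 1717/496.
At h = 7: P̂ = (-537/496)·(7) + (1717/496)·(1) = -1021/248.

P̂ = -4.117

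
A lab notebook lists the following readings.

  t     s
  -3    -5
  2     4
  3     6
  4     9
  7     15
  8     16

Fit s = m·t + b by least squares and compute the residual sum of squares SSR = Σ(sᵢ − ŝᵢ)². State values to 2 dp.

Forming AᵀA = [[151, 21]; [21, 6]] and Aᵀs = [310, 45]ᵀ gives AᵀA·[m, b]ᵀ = Aᵀs.
Eliminating b: 6·(row 1) − 21·(row 2) gives 465·m = 6·310 − 21·45 = 915, so m = 61/31.
Then b = (45 − 21·(61/31))/6 = 19/31.
Residuals: 9/31, -17/31, -16/31, 16/31, 19/31, -11/31; SSR = 44/31.

SSR = 1.42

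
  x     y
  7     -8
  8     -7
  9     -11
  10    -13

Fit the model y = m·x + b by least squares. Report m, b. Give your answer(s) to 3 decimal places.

m = -1.900, b = 6.400

Compute the Gram sums: Σx·x = 294, Σx = 34, Σ1 = 4.
Right-hand side: Σx·y = -341, Σy = -39.
Normal equations: [[294, 34]; [34, 4]]·[m, b]ᵀ = [-341, -39]ᵀ.
det = 294·4 − 34² = 20.
m = ((-341)·4 − 34·(-39))/20 = -19/10; b = (294·(-39) − 34·(-341))/20 = 32/5.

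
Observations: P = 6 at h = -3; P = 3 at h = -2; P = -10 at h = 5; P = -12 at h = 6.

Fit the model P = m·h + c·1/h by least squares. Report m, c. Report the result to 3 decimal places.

Normal-equation sums: Σh·h = 74, Σh·1/h = 4, Σ1/h·1/h = 193/450.
Moment sums: Σh·P = -146, Σ1/h·P = -15/2.
Δ = 74·(193/450) − 4² = 3541/225.
m = ((-146)·(193/450) − 4·(-15/2))/(3541/225) = -7339/3541; c = (74·(-15/2) − 4·(-146))/(3541/225) = 6525/3541.

m = -2.073, c = 1.843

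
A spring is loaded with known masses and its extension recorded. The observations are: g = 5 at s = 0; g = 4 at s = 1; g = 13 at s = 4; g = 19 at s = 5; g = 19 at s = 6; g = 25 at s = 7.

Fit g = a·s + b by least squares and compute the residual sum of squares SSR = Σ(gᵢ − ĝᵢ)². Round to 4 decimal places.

SSR = 17.1931

From the data, Σs·s = 127, Σs = 23, Σ1 = 6.
For Mᵀg: Σs·g = 440, Σg = 85.
MᵀM·[a, b]ᵀ = Mᵀg becomes [[127, 23]; [23, 6]]·[a, b]ᵀ = [440, 85]ᵀ.
Determinant 127·6 − 23² = 233.
a = (440·6 − 23·85)/233 = 685/233; b = (127·85 − 23·440)/233 = 675/233.
Residuals: 490/233, -428/233, -386/233, 327/233, -358/233, 355/233; SSR = 4006/233.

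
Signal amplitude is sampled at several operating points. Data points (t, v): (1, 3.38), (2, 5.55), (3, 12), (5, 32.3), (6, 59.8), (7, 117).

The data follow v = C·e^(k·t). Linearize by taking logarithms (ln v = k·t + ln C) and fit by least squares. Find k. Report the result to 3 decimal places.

k = 0.585

Linearized form: ln v = k·t + ln C. From the 6 transformed points,
Σt = 24.0000, Σ(t)² = 124.0000, Σln v = 17.7448, Σt·ln v = 87.3568.
Equations: 124.0000·k + 24.0000·ln C = 87.3568;  24.0000·k + 6·ln C = 17.7448.
Solving (det = 168.0000): k = 0.58491, ln C = 0.61783.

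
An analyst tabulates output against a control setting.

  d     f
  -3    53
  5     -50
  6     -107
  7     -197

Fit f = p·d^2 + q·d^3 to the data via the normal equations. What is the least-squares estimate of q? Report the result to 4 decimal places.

q = -0.9960

Normal-equation sums: Σd^2·d^2 = 4403, Σd^2·d^3 = 27465, Σd^3·d^3 = 180659.
For Aᵀf: Σd^2·f = -14278, Σd^3·f = -98364.
det = 4403·180659 − 27465² = 41115352.
p = ((-14278)·180659 − 27465·(-98364))/41115352 = 61059029/20557676; q = (4403·(-98364) − 27465·(-14278))/41115352 = -20475711/20557676.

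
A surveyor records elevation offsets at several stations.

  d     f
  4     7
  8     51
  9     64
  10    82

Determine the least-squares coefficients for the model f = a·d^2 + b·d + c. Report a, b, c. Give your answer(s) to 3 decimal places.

a = 0.800, b = 1.208, c = -10.594

With design matrix X, XᵀX = [[20913, 2305, 261]; [2305, 261, 31]; [261, 31, 4]] and Xᵀf = [16760, 1832, 204]ᵀ.
Solving the 3×3 system (Gaussian elimination) gives a = 361/451, b = 545/451, c = -4778/451.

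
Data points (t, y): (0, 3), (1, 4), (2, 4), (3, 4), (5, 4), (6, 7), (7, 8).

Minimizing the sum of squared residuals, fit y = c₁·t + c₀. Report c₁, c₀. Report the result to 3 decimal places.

Compute the Gram sums: Σt·t = 124, Σt = 24, Σ1 = 7.
Right-hand side: Σt·y = 142, Σy = 34.
Eliminating c₀: 7·(row 1) − 24·(row 2) gives 292·c₁ = 7·142 − 24·34 = 178, so c₁ = 89/146.
Then c₀ = (34 − 24·(89/146))/7 = 202/73.

c₁ = 0.610, c₀ = 2.767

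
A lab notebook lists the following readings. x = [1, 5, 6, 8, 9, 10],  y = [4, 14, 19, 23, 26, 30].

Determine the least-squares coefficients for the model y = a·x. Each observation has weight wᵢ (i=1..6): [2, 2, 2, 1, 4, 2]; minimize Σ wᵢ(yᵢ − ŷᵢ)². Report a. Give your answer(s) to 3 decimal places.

a = 2.944

Sums needed: Σwᵢ·x·x = 712.
For AᵀWy: Σwᵢ·x·y = 2096.
AᵀWA·[a]ᵀ = AᵀWy becomes [[712]]·[a]ᵀ = [2096]ᵀ.
a = 2096/712 = 2.94382.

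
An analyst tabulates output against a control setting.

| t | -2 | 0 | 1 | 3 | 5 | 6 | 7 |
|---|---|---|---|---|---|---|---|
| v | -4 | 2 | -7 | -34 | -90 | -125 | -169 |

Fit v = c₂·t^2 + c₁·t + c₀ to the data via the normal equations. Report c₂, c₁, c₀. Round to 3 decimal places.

c₂ = -3.005, c₁ = -3.189, c₀ = 1.338

Setting ∂/∂c₂ … = 0 gives: 4420·c₂ + 704·c₁ + 124·c₀ = -15360;  704·c₂ + 124·c₁ + 20·c₀ = -2484;  124·c₂ + 20·c₁ + 7·c₀ = -427.
Solving the 3×3 system (Gaussian elimination) gives c₂ = -1283/427, c₁ = -12256/3843, c₀ = 5141/3843.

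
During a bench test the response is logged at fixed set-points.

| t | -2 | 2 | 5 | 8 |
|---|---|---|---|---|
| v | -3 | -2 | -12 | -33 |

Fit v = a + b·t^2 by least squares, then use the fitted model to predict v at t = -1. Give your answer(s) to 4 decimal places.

v̂ = -0.6898

The normal equations are: 4·a + 97·b = -50;  97·a + 4753·b = -2432.
Δ = 4·4753 − 97² = 9603.
a = ((-50)·4753 − 97·(-2432))/9603 = -2/11; b = (4·(-2432) − 97·(-50))/9603 = -542/1067.
At t = -1: v̂ = (-2/11)·(1) + (-542/1067)·(1) = -736/1067.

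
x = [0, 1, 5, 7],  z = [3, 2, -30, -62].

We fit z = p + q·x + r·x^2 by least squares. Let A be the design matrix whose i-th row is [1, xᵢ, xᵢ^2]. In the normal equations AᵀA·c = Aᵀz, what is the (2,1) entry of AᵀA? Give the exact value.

Row 2 ↔ basis x, column 1 ↔ basis 1, so (AᵀA)_{2,1} = Σᵢ x = (0)·(1) + (1)·(1) + (5)·(1) + (7)·(1) = 13.

13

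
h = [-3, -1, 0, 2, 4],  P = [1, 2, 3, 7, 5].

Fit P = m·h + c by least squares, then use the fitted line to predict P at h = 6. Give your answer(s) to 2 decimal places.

Sums needed: Σh·h = 30, Σh = 2, Σ1 = 5.
Moment sums: Σh·P = 29, ΣP = 18.
AᵀA·[m, c]ᵀ = AᵀP becomes [[30, 2]; [2, 5]]·[m, c]ᵀ = [29, 18]ᵀ.
Eliminating c: 5·(row 1) − 2·(row 2) gives 146·m = 5·29 − 2·18 = 109, so m = 109/146.
Then c = (18 − 2·(109/146))/5 = 241/73.
At h = 6: P̂ = (109/146)·(6) + (241/73)·(1) = 568/73.

P̂ = 7.78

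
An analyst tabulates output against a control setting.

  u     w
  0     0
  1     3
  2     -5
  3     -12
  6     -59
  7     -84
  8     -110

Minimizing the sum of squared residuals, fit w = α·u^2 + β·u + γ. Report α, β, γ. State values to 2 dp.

MᵀM·[α, β, γ]ᵀ = Mᵀw reads: 7891·α + 1107·β + 163·γ = -13405;  1107·α + 163·β + 27·γ = -1865;  163·α + 27·β + 7·γ = -267.
Inverting the 3×3 Gram matrix, [α, β, γ]ᵀ = [-5165/2688, 1277/896, 1483/1344]ᵀ.

α = -1.92, β = 1.43, γ = 1.10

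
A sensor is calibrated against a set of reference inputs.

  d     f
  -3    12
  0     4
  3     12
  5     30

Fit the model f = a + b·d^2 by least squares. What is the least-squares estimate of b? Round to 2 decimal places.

b = 1.05

AᵀA·[a, b]ᵀ = Aᵀf reads: 4·a + 43·b = 58;  43·a + 787·b = 966.
Δ = 4·787 − 43² = 1299.
a = (58·787 − 43·966)/1299 = 4108/1299; b = (4·966 − 43·58)/1299 = 1370/1299.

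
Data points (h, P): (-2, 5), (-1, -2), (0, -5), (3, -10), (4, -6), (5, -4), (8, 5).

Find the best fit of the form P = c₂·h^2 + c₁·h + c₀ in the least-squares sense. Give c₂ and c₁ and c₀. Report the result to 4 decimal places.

Sums needed: Σh^2·h^2 = 5075, Σh^2·h = 719, Σh^2 = 119, Σh·h = 119, Σh = 17, Σ1 = 7.
Right-hand side: Σh^2·P = 52, Σh·P = -42, ΣP = -17.
Inverting the 3×3 Gram matrix, [c₂, c₁, c₀]ᵀ = [93827/182994, -74405/26142, -129098/30499]ᵀ.

c₂ = 0.5127, c₁ = -2.8462, c₀ = -4.2329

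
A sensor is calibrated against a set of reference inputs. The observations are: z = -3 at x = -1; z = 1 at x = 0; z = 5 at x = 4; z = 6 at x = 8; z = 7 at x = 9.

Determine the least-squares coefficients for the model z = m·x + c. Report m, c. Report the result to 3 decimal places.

m = 0.854, c = -0.215

Setting ∂/∂m … = 0 gives: 162·m + 20·c = 134;  20·m + 5·c = 16.
Determinant 162·5 − 20² = 410.
m = (134·5 − 20·16)/410 = 35/41; c = (162·16 − 20·134)/410 = -44/205.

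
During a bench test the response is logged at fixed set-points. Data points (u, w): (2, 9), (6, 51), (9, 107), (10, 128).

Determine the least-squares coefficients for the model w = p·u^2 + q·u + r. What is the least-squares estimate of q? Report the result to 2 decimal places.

q = 1.95

Setting ∂/∂p … = 0 gives: 17873·p + 1953·q + 221·r = 23339;  1953·p + 221·q + 27·r = 2567;  221·p + 27·q + 4·r = 295.
Row-reducing yields p = 1449/1336, q = 13013/6680, r = 2263/3340.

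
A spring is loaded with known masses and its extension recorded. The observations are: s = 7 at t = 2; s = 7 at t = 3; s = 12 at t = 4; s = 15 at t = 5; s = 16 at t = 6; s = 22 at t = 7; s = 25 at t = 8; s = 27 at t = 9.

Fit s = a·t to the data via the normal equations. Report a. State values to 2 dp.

a = 3.00

The normal system AᵀA·[a]ᵀ = Aᵀs is [[284]]·[a]ᵀ = [851]ᵀ.
Hence a = 851 / 284 ≈ 2.99648.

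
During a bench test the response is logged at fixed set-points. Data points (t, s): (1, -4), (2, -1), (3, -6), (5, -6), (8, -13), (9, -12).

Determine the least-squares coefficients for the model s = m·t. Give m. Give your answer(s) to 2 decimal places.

Setting ∂/∂m … = 0 gives: 184·m = -266.
(Σt·t = 184, Σt·s = -266.)
Hence m = -266 / 184 ≈ -1.44565.

m = -1.45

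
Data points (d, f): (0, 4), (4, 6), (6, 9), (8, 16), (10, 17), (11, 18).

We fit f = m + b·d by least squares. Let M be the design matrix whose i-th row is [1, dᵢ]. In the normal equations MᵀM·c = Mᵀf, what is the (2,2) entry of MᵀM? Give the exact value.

Row 2 ↔ basis d, column 2 ↔ basis d, so (MᵀM)_{2,2} = Σᵢ (d)·(d) = (0)·(0) + (4)·(4) + (6)·(6) + (8)·(8) + (10)·(10) + (11)·(11) = 337.

337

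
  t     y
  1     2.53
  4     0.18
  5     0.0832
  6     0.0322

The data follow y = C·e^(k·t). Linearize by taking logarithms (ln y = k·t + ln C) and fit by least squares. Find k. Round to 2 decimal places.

k = -0.87

Let Y = ln y. Fitting Y = k·t + ln C by least squares:
XᵀX = [[78.0000, 16.0000]; [16.0000, 4]], rhs = [-38.9782, -6.7089]ᵀ  (here Σt = 16.0000, Σ(t)² = 78.0000, Σln y = -6.7089, Σt·ln y = -38.9782).
Slope k = (n·Σt·ln y − Σt·Σln y)/(n·Σ(t)² − (Σt)²) = (4·-38.9782 − 16.0000·-6.7089)/56.0000 = -0.86734; ln C = (Σln y − k·Σt)/n = 1.79214.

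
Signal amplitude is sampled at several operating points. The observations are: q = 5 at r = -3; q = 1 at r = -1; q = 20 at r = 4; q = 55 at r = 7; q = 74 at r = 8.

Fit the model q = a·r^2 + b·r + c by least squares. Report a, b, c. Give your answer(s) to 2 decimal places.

With design matrix M, MᵀM = [[6835, 891, 139]; [891, 139, 15]; [139, 15, 5]] and Mᵀq = [7797, 1041, 155]ᵀ.
Row-reducing yields a = 4285/4264, b = 4521/4264, c = -251/2132.

a = 1.00, b = 1.06, c = -0.12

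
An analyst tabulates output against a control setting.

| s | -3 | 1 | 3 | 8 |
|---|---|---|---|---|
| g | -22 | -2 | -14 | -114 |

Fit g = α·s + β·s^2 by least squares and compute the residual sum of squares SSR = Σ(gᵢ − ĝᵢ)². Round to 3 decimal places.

Compute the Gram sums: Σs·s = 83, Σs·s^2 = 513, Σs^2·s^2 = 4259.
Moment sums: Σs·g = -890, Σs^2·g = -7622.
So AᵀA·[α, β]ᵀ = Aᵀg: [[83, 513]; [513, 4259]]·[α, β]ᵀ = [-890, -7622]ᵀ.
Determinant 83·4259 − 513² = 90328.
α = ((-890)·4259 − 513·(-7622))/90328 = 14947/11291; β = (83·(-7622) − 513·(-890))/90328 = -22007/11291.
Residuals: -5498/11291, -15522/11291, -4852/11291, 1698/11291; SSR = 26356/11291.

SSR = 2.334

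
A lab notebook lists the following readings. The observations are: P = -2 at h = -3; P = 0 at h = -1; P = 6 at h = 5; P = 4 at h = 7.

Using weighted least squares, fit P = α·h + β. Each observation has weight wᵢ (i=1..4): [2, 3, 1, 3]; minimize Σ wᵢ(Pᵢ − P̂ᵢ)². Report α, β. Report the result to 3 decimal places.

α = 0.619, β = 0.387

Compute the Gram sums: Σwᵢ·h·h = 193, Σwᵢ·h = 17, Σwᵢ·1 = 9.
And Σwᵢ·h·P = 126, Σwᵢ·P = 14.
Δ = 193·9 − 17² = 1448.
α = (126·9 − 17·14)/1448 = 112/181; β = (193·14 − 17·126)/1448 = 70/181.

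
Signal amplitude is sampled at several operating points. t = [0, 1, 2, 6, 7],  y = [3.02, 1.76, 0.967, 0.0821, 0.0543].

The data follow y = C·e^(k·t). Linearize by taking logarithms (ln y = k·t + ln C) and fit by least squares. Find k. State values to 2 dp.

Taking logs, ln y = k·t + ln C, so regress ln y on t.
Σt = 16.0000, Σ(t)² = 90.0000, Σln y = -3.7760, Σt·ln y = -34.8933.
Equations: 90.0000·k + 16.0000·ln C = -34.8933;  16.0000·k + 5·ln C = -3.7760.
Δ = 90.0000·5 − (16.0000)² = 194.0000; k = (-34.8933·5 − 16.0000·-3.7760)/194.0000 = -0.58789, ln C = (90.0000·-3.7760 − 16.0000·-34.8933)/194.0000 = 1.12603.

k = -0.59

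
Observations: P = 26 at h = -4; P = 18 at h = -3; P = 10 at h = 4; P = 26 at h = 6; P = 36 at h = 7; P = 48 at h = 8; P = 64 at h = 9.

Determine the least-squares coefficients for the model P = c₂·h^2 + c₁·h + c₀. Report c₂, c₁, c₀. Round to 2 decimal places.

With design matrix A, AᵀA = [[14947, 1773, 271]; [1773, 271, 27]; [271, 27, 7]] and AᵀP = [11694, 1250, 228]ᵀ.
Row-reducing yields c₂ = 121761/124747, c₁ = -253987/124747, c₀ = 328962/124747.

c₂ = 0.98, c₁ = -2.04, c₀ = 2.64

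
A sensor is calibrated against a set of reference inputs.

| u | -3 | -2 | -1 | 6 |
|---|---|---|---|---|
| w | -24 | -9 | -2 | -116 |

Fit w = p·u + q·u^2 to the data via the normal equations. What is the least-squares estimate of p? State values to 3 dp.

p = -1.195

Entries of MᵀM: Σu·u = 50, Σu·u^2 = 180, Σu^2·u^2 = 1394.
For Mᵀw: Σu·w = -604, Σu^2·w = -4430.
So MᵀM·[p, q]ᵀ = Mᵀw: [[50, 180]; [180, 1394]]·[p, q]ᵀ = [-604, -4430]ᵀ.
det = 50·1394 − 180² = 37300.
p = ((-604)·1394 − 180·(-4430))/37300 = -11144/9325; q = (50·(-4430) − 180·(-604))/37300 = -5639/1865.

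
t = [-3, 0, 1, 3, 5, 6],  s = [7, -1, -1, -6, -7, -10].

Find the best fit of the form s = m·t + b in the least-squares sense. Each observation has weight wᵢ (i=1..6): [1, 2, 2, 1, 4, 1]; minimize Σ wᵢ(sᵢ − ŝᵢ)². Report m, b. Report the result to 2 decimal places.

Setting ∂/∂m … = 0 gives: 156·m + 28·b = -241;  28·m + 11·b = -41.
(Σwᵢ·t·t = 156, Σwᵢ·t = 28, Σwᵢ·1 = 11, Σwᵢ·t·s = -241, Σwᵢ·s = -41.)
Δ = 156·11 − 28² = 932.
m = ((-241)·11 − 28·(-41))/932 = -1503/932; b = (156·(-41) − 28·(-241))/932 = 88/233.

m = -1.61, b = 0.38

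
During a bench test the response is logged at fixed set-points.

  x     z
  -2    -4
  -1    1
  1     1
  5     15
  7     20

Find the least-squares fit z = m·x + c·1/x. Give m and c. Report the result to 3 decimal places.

m = 2.978, c = -3.043

The normal equations are: 80·m + 5·c = 223;  5·m + (11321/4900)·c = 55/7.
(Σx·x = 80, Σx·1/x = 5, Σ1/x·1/x = 11321/4900, Σx·z = 223, Σ1/x·z = 55/7.)
Eliminating c: (11321/4900)·(row 1) − 5·(row 2) gives (39159/245)·m = (11321/4900)·223 − 5·(55/7) = 2332083/4900, so m = 777361/261060.
Then c = ((55/7) − 5·(777361/261060))/(11321/4900) = -39725/13053.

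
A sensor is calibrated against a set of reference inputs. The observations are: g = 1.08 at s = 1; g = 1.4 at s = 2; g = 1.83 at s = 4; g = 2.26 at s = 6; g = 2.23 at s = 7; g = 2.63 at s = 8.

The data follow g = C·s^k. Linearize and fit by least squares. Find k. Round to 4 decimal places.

With ln gᵢ as the transformed response and ln sᵢ as the regressor:
Sums: Σln s = 7.8966, Σ(ln s)² = 13.7233, Σln g = 3.6021, Σln s·ln g = 6.1033.
Normal system: [[13.7233, 7.8966]; [7.8966, 6]]·[k, ln C]ᵀ = [6.1033, 3.6021]ᵀ.
Slope k = (n·Σln s·ln g − Σln s·Σln g)/(n·Σ(ln s)² − (Σln s)²) = (6·6.1033 − 7.8966·3.6021)/19.9843 = 0.40911; ln C = (Σln g − k·Σln s)/n = 0.06192.

k = 0.4091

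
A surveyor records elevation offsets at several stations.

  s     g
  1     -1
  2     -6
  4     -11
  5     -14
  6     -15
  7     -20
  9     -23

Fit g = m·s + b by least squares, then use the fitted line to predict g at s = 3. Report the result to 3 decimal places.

Sums needed: Σs·s = 212, Σs = 34, Σ1 = 7.
And Σs·g = -564, Σg = -90.
So MᵀM·[m, b]ᵀ = Mᵀg: [[212, 34]; [34, 7]]·[m, b]ᵀ = [-564, -90]ᵀ.
Eliminating b: 7·(row 1) − 34·(row 2) gives 328·m = 7·(-564) − 34·(-90) = -888, so m = -111/41.
Then b = ((-90) − 34·(-111/41))/7 = 12/41.
At s = 3: ĝ = (-111/41)·(3) + (12/41)·(1) = -321/41.

ĝ = -7.829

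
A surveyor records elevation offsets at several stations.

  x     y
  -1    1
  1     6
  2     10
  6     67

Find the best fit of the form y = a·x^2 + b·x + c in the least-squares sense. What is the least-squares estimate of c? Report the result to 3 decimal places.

The normal system MᵀM·[a, b, c]ᵀ = Mᵀy is [[1314, 224, 42]; [224, 42, 8]; [42, 8, 4]]·[a, b, c]ᵀ = [2459, 427, 84]ᵀ.
Solving the 3×3 system (Gaussian elimination) gives a = 2371/1549, b = 5327/3098, c = 4613/3098.

c = 1.489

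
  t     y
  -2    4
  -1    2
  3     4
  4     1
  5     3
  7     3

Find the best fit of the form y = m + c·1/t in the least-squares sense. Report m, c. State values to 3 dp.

XᵀX·[m, c]ᵀ = Xᵀy reads: 6·m + (-241/420)·c = 17;  (-241/420)·m + (261781/176400)·c = -583/420.
(Σ1 = 6, Σ1/t = -241/420, Σ1/t·1/t = 261781/176400, Σy = 17, Σ1/t·y = -583/420.)
Determinant 6·(261781/176400) − (-241/420)² = 302521/35280.
m = (17·(261781/176400) − (-241/420)·(-583/420))/(302521/35280) = 4309774/1512605; c = (6·(-583/420) − (-241/420)·17)/(302521/35280) = 50316/302521.

m = 2.849, c = 0.166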